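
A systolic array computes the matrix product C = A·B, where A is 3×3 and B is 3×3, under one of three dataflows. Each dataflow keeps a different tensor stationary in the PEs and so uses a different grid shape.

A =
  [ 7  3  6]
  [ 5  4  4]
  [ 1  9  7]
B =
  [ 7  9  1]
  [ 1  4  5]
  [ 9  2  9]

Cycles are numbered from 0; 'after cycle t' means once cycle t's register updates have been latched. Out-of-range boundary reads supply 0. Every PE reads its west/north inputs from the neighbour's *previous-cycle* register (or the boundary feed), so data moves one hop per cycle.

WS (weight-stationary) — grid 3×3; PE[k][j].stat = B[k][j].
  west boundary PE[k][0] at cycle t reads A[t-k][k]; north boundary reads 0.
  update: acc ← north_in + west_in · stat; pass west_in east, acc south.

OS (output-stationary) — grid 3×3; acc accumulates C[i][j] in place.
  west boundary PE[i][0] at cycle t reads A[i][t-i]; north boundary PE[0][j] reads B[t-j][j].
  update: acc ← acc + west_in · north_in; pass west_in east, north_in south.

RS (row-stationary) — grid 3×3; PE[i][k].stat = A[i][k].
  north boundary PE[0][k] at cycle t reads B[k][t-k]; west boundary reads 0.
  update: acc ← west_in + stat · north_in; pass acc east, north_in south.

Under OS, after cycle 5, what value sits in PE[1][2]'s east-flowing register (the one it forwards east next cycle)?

register = 4

OS 3×3: PE[1][2] cycle-by-cycle (with neighbour feeds):
  c0 r0c2: 0 / 0 / 0
  c0 r1c1: 0 / 0 / 0
  c0 r1c2: 0 / 0 / 0
  c1 r0c2: 0 / 0 / 0
  c1 r1c1: 0 / 0 / 0
  c1 r1c2: 0 / 0 / 0
  c2 r0c2: 7 / 7 / 1
  c2 r1c1: 45 / 5 / 9
  c2 r1c2: 0 / 0 / 0
  c3 r0c2: 22 / 3 / 5
  c3 r1c1: 61 / 4 / 4
  c3 r1c2: 5 / 5 / 1
  c4 r0c2: 76 / 6 / 9
  c4 r1c1: 69 / 4 / 2
  c4 r1c2: 25 / 4 / 5
  c5 r0c2: 76 / 0 / 0
  c5 r1c1: 69 / 0 / 0
  c5 r1c2: 61 / 4 / 9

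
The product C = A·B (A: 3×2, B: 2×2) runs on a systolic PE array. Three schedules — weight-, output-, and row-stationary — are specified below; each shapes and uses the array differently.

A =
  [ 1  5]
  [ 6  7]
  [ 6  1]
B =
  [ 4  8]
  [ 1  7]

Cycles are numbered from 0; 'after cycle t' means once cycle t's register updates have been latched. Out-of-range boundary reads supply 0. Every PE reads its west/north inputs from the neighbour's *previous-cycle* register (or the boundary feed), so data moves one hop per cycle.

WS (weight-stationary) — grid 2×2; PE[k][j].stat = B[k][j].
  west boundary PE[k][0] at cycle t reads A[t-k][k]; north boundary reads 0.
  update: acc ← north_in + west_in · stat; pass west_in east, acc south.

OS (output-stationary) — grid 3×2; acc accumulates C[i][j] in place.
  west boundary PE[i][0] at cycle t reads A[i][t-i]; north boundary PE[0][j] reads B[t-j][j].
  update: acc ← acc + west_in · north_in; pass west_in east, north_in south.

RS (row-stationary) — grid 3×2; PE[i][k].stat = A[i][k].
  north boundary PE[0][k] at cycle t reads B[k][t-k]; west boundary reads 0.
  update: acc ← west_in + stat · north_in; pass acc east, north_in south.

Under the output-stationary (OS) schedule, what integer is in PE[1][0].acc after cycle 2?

OS (3×2). Following PE[1][0] plus its west/north inputs:
  cycle 0: PE[0][0] → acc 4, east 1, south 4
  cycle 0: PE[1][0] → acc 0, east 0, south 0
  cycle 1: PE[0][0] → acc 9, east 5, south 1
  cycle 1: PE[1][0] → acc 24, east 6, south 4
  cycle 2: PE[0][0] → acc 9, east 0, south 0
  cycle 2: PE[1][0] → acc 31, east 7, south 1

PE[1][0].acc = 31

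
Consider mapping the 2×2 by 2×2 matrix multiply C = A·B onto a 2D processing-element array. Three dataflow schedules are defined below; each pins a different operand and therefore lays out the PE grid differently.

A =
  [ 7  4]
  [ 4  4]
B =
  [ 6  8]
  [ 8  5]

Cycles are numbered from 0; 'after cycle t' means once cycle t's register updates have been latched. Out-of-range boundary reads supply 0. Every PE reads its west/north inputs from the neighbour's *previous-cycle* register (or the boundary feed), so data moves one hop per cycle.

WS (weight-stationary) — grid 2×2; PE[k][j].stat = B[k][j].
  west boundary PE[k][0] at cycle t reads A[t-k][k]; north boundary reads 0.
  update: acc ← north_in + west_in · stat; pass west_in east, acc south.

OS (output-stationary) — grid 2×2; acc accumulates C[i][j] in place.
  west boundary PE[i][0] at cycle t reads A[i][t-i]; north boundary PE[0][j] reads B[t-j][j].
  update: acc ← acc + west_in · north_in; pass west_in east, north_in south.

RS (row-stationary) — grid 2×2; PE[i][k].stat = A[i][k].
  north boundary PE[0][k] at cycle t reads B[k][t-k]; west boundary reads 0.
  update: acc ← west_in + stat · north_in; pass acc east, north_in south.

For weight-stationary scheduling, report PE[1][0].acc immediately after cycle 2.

WS (2×2). Following PE[1][0] plus its west/north inputs:
  [0] (0,0) acc=42 (h:7 v:42)
  [0] (1,0) acc=0 (h:0 v:0)
  [1] (0,0) acc=24 (h:4 v:24)
  [1] (1,0) acc=74 (h:4 v:74)
  [2] (0,0) acc=0 (h:0 v:0)
  [2] (1,0) acc=56 (h:4 v:56)

PE[1][0].acc = 56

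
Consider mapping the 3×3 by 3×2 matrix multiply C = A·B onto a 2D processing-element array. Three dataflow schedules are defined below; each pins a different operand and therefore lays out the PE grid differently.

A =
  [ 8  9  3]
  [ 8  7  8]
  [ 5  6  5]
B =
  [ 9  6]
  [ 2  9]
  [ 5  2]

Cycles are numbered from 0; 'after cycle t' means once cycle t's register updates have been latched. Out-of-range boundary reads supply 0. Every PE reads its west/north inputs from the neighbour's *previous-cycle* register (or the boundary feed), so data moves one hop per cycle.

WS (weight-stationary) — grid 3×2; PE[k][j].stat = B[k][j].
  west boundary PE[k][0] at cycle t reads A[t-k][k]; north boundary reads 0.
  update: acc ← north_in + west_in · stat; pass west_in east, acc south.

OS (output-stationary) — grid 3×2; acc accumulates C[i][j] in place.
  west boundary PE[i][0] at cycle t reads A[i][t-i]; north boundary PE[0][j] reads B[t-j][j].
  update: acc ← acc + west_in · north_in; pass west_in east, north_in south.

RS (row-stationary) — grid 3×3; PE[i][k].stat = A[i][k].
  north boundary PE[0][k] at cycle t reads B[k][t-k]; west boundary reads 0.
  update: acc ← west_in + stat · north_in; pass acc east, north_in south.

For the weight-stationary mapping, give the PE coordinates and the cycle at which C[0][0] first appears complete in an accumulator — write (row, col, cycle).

(row, col, cycle) = (2, 0, 2)

WS — PE[2][0] is where C[0][0] collects:
  c0 r2c0: 0 / 0 / 0
  c1 r2c0: 0 / 0 / 0
  c2 r2c0: 105 / 3 / 105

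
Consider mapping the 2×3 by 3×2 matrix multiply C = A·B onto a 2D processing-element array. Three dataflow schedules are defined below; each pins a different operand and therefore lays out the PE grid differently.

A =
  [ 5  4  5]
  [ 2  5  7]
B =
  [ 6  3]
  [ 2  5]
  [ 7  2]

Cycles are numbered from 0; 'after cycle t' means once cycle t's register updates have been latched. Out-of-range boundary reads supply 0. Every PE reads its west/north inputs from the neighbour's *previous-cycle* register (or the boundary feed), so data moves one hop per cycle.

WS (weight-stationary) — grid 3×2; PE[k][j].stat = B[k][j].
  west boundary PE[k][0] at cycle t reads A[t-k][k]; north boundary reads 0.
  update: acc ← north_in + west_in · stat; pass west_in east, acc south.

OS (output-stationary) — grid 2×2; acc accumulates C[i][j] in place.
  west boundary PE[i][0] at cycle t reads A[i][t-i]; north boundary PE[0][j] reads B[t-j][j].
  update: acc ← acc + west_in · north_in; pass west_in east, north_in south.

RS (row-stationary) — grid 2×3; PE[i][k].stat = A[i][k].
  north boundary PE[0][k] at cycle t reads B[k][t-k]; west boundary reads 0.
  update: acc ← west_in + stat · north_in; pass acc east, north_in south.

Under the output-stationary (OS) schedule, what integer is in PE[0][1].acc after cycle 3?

OS (2×2). Following PE[0][1] plus its west/north inputs:
  [0] (0,0) acc=30 (h:5 v:6)
  [0] (0,1) acc=0 (h:0 v:0)
  [1] (0,0) acc=38 (h:4 v:2)
  [1] (0,1) acc=15 (h:5 v:3)
  [2] (0,0) acc=73 (h:5 v:7)
  [2] (0,1) acc=35 (h:4 v:5)
  [3] (0,0) acc=73 (h:0 v:0)
  [3] (0,1) acc=45 (h:5 v:2)

PE[0][1].acc = 45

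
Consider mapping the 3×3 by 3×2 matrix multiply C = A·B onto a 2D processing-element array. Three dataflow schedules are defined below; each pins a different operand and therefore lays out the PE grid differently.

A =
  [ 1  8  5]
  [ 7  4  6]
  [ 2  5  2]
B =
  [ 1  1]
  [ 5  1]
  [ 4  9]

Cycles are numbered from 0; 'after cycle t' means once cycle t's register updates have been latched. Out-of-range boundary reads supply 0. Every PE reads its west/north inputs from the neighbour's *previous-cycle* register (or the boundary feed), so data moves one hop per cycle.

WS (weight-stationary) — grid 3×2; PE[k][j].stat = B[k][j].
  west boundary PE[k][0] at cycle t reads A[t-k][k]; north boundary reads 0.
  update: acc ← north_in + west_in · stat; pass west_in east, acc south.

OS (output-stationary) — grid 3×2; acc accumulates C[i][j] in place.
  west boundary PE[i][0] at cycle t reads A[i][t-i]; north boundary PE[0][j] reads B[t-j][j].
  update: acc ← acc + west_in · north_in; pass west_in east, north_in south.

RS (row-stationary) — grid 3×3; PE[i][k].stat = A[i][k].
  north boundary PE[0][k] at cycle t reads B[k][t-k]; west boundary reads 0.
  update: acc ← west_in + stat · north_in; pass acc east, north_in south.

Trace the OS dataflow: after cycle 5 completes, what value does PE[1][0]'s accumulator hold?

PE[1][0].acc = 51

OS on a 3×2 grid — tracing PE[1][0] and its feeders:
  after 0 — PE[0][0] acc=1, pass-E 1, pass-S 1
  after 0 — PE[1][0] acc=0, pass-E 0, pass-S 0
  after 1 — PE[0][0] acc=41, pass-E 8, pass-S 5
  after 1 — PE[1][0] acc=7, pass-E 7, pass-S 1
  after 2 — PE[0][0] acc=61, pass-E 5, pass-S 4
  after 2 — PE[1][0] acc=27, pass-E 4, pass-S 5
  after 3 — PE[0][0] acc=61, pass-E 0, pass-S 0
  after 3 — PE[1][0] acc=51, pass-E 6, pass-S 4
  after 4 — PE[0][0] acc=61, pass-E 0, pass-S 0
  after 4 — PE[1][0] acc=51, pass-E 0, pass-S 0
  after 5 — PE[0][0] acc=61, pass-E 0, pass-S 0
  after 5 — PE[1][0] acc=51, pass-E 0, pass-S 0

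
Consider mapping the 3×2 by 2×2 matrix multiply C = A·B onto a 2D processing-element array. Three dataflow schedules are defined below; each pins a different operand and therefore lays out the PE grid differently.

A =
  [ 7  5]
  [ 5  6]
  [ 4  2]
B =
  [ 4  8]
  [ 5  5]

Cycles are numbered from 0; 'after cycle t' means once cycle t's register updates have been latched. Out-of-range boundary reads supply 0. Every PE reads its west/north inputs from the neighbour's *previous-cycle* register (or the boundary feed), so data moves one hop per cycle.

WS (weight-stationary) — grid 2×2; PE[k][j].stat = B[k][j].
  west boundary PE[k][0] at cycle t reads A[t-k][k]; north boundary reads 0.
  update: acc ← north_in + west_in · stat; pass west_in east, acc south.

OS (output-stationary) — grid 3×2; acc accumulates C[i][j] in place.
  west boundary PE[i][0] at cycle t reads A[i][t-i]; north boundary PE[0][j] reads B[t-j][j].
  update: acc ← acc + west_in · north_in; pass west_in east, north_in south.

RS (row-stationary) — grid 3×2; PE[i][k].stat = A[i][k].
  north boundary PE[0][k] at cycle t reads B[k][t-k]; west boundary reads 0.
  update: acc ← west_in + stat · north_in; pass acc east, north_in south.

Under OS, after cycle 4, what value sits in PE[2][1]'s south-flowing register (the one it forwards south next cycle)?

register = 5

OS on a 3×2 grid — tracing PE[2][1] and its feeders:
  t=0 PE[1][1]: acc=0 h=0 v=0
  t=0 PE[2][0]: acc=0 h=0 v=0
  t=0 PE[2][1]: acc=0 h=0 v=0
  t=1 PE[1][1]: acc=0 h=0 v=0
  t=1 PE[2][0]: acc=0 h=0 v=0
  t=1 PE[2][1]: acc=0 h=0 v=0
  t=2 PE[1][1]: acc=40 h=5 v=8
  t=2 PE[2][0]: acc=16 h=4 v=4
  t=2 PE[2][1]: acc=0 h=0 v=0
  t=3 PE[1][1]: acc=70 h=6 v=5
  t=3 PE[2][0]: acc=26 h=2 v=5
  t=3 PE[2][1]: acc=32 h=4 v=8
  t=4 PE[1][1]: acc=70 h=0 v=0
  t=4 PE[2][0]: acc=26 h=0 v=0
  t=4 PE[2][1]: acc=42 h=2 v=5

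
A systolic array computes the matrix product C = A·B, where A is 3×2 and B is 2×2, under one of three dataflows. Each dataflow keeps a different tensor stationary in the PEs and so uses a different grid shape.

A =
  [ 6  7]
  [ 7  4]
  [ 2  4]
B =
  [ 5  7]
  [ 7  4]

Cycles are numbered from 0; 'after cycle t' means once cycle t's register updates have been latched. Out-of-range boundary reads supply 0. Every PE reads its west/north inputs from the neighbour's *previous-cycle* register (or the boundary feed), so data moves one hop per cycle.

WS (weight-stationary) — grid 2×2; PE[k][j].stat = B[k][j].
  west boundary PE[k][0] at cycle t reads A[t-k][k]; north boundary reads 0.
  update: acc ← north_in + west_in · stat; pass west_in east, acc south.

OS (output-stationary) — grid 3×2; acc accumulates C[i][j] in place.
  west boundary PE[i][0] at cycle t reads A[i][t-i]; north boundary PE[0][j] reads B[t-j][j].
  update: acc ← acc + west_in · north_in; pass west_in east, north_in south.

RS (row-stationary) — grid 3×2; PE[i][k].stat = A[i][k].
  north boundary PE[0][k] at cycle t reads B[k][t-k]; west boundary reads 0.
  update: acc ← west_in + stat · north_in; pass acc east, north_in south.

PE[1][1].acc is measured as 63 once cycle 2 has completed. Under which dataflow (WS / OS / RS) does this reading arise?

dataflow = RS

WS (2×2 grid), PE[1][1]:
  [0] (1,1) acc=0 (h:0 v:0)
  [1] (1,1) acc=0 (h:0 v:0)
  [2] (1,1) acc=70 (h:7 v:70)
OS (3×2 grid), PE[1][1]:
  [0] (1,1) acc=0 (h:0 v:0)
  [1] (1,1) acc=0 (h:0 v:0)
  [2] (1,1) acc=49 (h:7 v:7)
RS (3×2 grid), PE[1][1]:
  [0] (1,1) acc=0 (h:0 v:0)
  [1] (1,1) acc=0 (h:0 v:0)
  [2] (1,1) acc=63 (h:63 v:7)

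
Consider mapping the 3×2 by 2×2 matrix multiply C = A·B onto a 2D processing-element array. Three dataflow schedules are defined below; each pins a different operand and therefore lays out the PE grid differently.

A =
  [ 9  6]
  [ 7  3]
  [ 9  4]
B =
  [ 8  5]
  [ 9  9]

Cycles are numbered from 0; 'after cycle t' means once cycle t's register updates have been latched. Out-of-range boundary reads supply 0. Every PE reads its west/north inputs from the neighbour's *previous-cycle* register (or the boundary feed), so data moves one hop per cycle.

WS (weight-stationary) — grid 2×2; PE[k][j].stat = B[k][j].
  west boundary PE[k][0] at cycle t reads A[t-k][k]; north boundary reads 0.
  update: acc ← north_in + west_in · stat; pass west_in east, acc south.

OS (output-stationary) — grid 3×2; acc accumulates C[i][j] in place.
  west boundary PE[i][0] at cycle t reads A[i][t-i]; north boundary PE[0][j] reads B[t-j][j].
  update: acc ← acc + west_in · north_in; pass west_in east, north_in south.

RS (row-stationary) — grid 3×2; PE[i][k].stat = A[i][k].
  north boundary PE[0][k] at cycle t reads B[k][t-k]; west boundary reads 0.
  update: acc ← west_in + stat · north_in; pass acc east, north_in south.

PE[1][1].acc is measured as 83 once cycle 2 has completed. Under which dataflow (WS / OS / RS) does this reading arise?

dataflow = RS

WS [2×2] PE[1][1] across cycles:
  step 0 · PE1,1: acc=0; fwd→0 fwd↓0
  step 1 · PE1,1: acc=0; fwd→0 fwd↓0
  step 2 · PE1,1: acc=99; fwd→6 fwd↓99
OS [3×2] PE[1][1] across cycles:
  step 0 · PE1,1: acc=0; fwd→0 fwd↓0
  step 1 · PE1,1: acc=0; fwd→0 fwd↓0
  step 2 · PE1,1: acc=35; fwd→7 fwd↓5
RS [3×2] PE[1][1] across cycles:
  step 0 · PE1,1: acc=0; fwd→0 fwd↓0
  step 1 · PE1,1: acc=0; fwd→0 fwd↓0
  step 2 · PE1,1: acc=83; fwd→83 fwd↓9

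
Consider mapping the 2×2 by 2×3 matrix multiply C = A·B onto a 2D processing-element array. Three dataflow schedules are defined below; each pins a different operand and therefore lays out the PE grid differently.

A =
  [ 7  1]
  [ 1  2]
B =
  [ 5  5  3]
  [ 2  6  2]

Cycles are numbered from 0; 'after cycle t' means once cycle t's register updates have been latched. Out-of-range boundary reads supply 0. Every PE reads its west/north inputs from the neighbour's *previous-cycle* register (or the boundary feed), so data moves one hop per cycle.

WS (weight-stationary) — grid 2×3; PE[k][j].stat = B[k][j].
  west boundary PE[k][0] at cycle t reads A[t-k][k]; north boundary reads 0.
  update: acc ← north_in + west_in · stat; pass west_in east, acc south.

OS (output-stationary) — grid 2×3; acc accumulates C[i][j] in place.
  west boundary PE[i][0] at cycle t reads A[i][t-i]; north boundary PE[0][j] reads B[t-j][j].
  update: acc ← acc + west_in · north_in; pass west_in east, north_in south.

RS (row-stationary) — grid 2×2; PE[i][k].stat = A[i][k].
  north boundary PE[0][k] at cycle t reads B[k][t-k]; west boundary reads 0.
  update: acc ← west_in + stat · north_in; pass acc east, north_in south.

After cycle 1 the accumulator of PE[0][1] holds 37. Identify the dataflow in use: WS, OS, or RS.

dataflow = RS

— WS: 2×3; PE[0][1] trace:
  [0] (0,1) acc=0 (h:0 v:0)
  [1] (0,1) acc=35 (h:7 v:35)
— OS: 2×3; PE[0][1] trace:
  [0] (0,1) acc=0 (h:0 v:0)
  [1] (0,1) acc=35 (h:7 v:5)
— RS: 2×2; PE[0][1] trace:
  [0] (0,1) acc=0 (h:0 v:0)
  [1] (0,1) acc=37 (h:37 v:2)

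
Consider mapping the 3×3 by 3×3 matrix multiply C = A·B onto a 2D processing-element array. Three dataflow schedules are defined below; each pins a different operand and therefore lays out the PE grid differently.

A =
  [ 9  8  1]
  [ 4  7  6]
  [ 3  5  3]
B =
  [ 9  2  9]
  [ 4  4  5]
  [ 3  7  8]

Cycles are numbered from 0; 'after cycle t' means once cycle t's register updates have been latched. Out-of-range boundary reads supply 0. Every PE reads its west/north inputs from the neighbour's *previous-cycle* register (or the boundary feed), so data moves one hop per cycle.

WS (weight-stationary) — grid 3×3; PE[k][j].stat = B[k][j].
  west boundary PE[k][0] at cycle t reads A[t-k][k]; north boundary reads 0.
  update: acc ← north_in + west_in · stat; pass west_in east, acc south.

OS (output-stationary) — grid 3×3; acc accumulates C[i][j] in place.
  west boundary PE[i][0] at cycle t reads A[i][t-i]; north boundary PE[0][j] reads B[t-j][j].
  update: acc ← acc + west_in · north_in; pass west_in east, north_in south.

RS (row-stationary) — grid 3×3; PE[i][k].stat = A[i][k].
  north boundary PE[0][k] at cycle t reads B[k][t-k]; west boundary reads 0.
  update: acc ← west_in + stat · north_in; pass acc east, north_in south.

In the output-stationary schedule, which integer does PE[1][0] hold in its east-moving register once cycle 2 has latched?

register = 7

Tracing OS — 3×3 array, target PE[1][0]:
  cycle 0: PE[0][0] → acc 81, east 9, south 9
  cycle 0: PE[1][0] → acc 0, east 0, south 0
  cycle 1: PE[0][0] → acc 113, east 8, south 4
  cycle 1: PE[1][0] → acc 36, east 4, south 9
  cycle 2: PE[0][0] → acc 116, east 1, south 3
  cycle 2: PE[1][0] → acc 64, east 7, south 4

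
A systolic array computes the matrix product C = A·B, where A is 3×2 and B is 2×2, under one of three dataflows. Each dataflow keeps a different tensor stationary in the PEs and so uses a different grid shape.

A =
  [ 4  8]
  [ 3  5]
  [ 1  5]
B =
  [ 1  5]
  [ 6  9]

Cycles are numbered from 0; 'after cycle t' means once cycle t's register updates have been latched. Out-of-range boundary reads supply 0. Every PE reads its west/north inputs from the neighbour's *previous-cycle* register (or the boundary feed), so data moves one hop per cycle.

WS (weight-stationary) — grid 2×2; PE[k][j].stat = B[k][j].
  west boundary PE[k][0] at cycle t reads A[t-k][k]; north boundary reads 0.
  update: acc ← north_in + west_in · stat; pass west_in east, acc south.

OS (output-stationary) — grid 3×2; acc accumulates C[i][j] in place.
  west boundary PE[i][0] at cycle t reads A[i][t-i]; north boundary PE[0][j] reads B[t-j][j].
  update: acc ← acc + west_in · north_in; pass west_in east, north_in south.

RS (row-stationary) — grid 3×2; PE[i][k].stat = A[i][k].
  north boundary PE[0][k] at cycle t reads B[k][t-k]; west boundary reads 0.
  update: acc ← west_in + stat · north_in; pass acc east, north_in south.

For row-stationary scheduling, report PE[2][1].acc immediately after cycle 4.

RS on a 3×2 grid — tracing PE[2][1] and its feeders:
  step 0 · PE1,1: acc=0; fwd→0 fwd↓0
  step 0 · PE2,0: acc=0; fwd→0 fwd↓0
  step 0 · PE2,1: acc=0; fwd→0 fwd↓0
  step 1 · PE1,1: acc=0; fwd→0 fwd↓0
  step 1 · PE2,0: acc=0; fwd→0 fwd↓0
  step 1 · PE2,1: acc=0; fwd→0 fwd↓0
  step 2 · PE1,1: acc=33; fwd→33 fwd↓6
  step 2 · PE2,0: acc=1; fwd→1 fwd↓1
  step 2 · PE2,1: acc=0; fwd→0 fwd↓0
  step 3 · PE1,1: acc=60; fwd→60 fwd↓9
  step 3 · PE2,0: acc=5; fwd→5 fwd↓5
  step 3 · PE2,1: acc=31; fwd→31 fwd↓6
  step 4 · PE1,1: acc=0; fwd→0 fwd↓0
  step 4 · PE2,0: acc=0; fwd→0 fwd↓0
  step 4 · PE2,1: acc=50; fwd→50 fwd↓9

PE[2][1].acc = 50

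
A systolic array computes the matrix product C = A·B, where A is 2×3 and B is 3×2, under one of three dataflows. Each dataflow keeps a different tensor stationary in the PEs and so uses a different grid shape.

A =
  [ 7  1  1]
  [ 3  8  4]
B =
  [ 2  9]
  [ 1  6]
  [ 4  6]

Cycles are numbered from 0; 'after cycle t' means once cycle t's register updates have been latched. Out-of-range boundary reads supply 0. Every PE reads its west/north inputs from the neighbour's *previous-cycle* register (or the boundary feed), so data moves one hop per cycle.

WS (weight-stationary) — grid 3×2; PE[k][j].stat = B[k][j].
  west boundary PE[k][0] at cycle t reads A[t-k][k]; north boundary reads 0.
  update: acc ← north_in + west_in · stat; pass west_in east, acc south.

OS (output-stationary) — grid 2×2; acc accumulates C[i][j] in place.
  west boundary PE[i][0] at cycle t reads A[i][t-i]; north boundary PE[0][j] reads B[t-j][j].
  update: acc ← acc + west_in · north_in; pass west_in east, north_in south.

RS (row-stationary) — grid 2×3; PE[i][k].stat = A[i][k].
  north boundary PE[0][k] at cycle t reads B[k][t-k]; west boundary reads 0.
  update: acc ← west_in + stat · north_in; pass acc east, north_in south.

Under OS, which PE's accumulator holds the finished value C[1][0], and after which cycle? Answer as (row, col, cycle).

(row, col, cycle) = (1, 0, 3)

OS — PE[1][0] is where C[1][0] collects:
  step 0 · PE1,0: acc=0; fwd→0 fwd↓0
  step 1 · PE1,0: acc=6; fwd→3 fwd↓2
  step 2 · PE1,0: acc=14; fwd→8 fwd↓1
  step 3 · PE1,0: acc=30; fwd→4 fwd↓4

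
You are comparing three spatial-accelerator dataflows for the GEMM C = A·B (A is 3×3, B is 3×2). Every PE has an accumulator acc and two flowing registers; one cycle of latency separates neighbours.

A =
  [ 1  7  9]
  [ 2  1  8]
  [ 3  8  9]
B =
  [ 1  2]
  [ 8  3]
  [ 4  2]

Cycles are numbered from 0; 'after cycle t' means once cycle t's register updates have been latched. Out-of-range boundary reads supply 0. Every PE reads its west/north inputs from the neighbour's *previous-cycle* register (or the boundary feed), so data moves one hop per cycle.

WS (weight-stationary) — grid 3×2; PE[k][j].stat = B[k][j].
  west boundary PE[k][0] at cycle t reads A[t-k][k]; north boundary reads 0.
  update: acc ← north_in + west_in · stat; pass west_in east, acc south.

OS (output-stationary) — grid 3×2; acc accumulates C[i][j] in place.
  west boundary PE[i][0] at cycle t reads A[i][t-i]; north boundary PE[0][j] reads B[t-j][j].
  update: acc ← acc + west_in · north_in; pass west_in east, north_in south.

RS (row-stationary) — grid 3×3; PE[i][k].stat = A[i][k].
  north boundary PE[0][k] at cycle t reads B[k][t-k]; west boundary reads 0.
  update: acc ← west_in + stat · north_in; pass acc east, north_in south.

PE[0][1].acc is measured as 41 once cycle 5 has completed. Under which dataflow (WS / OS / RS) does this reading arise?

Under WS (3×2), PE[0][1]:
  t=0 PE[0][1]: acc=0 h=0 v=0
  t=1 PE[0][1]: acc=2 h=1 v=2
  t=2 PE[0][1]: acc=4 h=2 v=4
  t=3 PE[0][1]: acc=6 h=3 v=6
  t=4 PE[0][1]: acc=0 h=0 v=0
  t=5 PE[0][1]: acc=0 h=0 v=0
Under OS (3×2), PE[0][1]:
  t=0 PE[0][1]: acc=0 h=0 v=0
  t=1 PE[0][1]: acc=2 h=1 v=2
  t=2 PE[0][1]: acc=23 h=7 v=3
  t=3 PE[0][1]: acc=41 h=9 v=2
  t=4 PE[0][1]: acc=41 h=0 v=0
  t=5 PE[0][1]: acc=41 h=0 v=0
Under RS (3×3), PE[0][1]:
  t=0 PE[0][1]: acc=0 h=0 v=0
  t=1 PE[0][1]: acc=57 h=57 v=8
  t=2 PE[0][1]: acc=23 h=23 v=3
  t=3 PE[0][1]: acc=0 h=0 v=0
  t=4 PE[0][1]: acc=0 h=0 v=0
  t=5 PE[0][1]: acc=0 h=0 v=0

dataflow = OS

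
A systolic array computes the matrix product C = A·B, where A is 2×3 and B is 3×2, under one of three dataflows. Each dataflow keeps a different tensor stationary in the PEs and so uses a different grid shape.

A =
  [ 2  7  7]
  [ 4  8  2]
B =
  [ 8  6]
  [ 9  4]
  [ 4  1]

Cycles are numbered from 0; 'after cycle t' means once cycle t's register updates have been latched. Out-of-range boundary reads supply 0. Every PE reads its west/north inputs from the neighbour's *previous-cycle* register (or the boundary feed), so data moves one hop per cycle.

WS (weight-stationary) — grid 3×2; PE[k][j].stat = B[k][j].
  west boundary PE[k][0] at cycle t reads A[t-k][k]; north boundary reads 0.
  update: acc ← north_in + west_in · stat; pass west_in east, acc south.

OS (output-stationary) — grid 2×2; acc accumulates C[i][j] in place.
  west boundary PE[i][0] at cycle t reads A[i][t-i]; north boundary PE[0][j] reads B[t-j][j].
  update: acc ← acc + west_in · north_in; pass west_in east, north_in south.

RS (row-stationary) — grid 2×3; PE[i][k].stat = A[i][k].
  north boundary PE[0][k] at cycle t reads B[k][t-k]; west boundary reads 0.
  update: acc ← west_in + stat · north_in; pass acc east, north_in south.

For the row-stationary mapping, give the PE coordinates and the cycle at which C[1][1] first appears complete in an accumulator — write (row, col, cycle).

(row, col, cycle) = (1, 2, 4)

Under RS, C[1][1] lands at PE[1][2]:
  step 0 · PE1,2: acc=0; fwd→0 fwd↓0
  step 1 · PE1,2: acc=0; fwd→0 fwd↓0
  step 2 · PE1,2: acc=0; fwd→0 fwd↓0
  step 3 · PE1,2: acc=112; fwd→112 fwd↓4
  step 4 · PE1,2: acc=58; fwd→58 fwd↓1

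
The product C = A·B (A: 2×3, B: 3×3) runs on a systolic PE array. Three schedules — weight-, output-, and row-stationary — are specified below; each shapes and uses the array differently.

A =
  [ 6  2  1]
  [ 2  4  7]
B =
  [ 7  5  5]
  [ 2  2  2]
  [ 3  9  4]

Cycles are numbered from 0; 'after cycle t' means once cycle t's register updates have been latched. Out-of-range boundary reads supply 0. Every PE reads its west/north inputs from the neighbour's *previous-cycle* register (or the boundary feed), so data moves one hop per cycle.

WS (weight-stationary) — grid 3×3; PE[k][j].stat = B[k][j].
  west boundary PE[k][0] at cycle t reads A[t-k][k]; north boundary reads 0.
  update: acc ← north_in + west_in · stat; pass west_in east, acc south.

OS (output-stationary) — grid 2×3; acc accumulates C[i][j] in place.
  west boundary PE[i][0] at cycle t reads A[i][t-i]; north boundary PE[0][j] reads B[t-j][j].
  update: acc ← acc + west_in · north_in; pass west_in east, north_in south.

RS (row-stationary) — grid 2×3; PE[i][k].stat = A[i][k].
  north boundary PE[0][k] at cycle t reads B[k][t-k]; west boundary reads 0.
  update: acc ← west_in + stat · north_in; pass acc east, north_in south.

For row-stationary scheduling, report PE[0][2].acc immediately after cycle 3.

PE[0][2].acc = 43

RS (2×3). Following PE[0][2] plus its west/north inputs:
  [0] (0,1) acc=0 (h:0 v:0)
  [0] (0,2) acc=0 (h:0 v:0)
  [1] (0,1) acc=46 (h:46 v:2)
  [1] (0,2) acc=0 (h:0 v:0)
  [2] (0,1) acc=34 (h:34 v:2)
  [2] (0,2) acc=49 (h:49 v:3)
  [3] (0,1) acc=34 (h:34 v:2)
  [3] (0,2) acc=43 (h:43 v:9)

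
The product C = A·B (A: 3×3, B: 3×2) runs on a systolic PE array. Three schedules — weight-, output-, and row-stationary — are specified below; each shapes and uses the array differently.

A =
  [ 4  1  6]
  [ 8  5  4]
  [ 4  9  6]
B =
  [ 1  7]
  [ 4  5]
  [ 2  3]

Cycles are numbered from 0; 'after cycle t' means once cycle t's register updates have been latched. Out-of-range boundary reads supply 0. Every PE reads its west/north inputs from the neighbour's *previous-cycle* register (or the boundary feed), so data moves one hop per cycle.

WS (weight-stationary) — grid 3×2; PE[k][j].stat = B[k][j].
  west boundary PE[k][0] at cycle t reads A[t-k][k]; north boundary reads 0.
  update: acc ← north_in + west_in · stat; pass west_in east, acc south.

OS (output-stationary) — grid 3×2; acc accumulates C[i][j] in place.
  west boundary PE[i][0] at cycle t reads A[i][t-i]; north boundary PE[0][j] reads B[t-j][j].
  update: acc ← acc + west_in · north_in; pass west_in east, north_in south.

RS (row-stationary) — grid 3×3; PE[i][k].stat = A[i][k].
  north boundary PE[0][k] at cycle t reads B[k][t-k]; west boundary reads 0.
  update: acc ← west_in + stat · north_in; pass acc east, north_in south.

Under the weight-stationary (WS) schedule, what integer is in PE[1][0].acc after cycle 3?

PE[1][0].acc = 40

WS 3×2: PE[1][0] cycle-by-cycle (with neighbour feeds):
  [0] (0,0) acc=4 (h:4 v:4)
  [0] (1,0) acc=0 (h:0 v:0)
  [1] (0,0) acc=8 (h:8 v:8)
  [1] (1,0) acc=8 (h:1 v:8)
  [2] (0,0) acc=4 (h:4 v:4)
  [2] (1,0) acc=28 (h:5 v:28)
  [3] (0,0) acc=0 (h:0 v:0)
  [3] (1,0) acc=40 (h:9 v:40)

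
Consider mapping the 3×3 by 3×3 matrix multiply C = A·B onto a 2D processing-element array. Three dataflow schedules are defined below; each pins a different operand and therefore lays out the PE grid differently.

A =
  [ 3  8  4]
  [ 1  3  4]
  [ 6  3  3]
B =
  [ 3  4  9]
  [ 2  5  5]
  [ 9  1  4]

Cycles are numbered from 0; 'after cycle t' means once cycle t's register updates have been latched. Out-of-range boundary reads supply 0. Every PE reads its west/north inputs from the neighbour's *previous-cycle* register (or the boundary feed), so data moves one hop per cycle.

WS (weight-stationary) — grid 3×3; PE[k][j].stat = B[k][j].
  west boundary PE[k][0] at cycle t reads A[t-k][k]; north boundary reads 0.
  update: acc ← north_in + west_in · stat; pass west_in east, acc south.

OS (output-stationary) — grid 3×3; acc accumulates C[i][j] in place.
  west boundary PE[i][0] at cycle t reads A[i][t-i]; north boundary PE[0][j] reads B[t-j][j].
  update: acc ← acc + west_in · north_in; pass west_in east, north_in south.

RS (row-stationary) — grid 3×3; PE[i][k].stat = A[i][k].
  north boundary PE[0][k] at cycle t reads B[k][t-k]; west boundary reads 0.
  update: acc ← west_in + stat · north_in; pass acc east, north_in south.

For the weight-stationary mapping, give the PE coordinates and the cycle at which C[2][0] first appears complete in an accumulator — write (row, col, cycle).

(row, col, cycle) = (2, 0, 4)

WS: C[2][0] accumulates in PE[2][0]:
  step 0 · PE2,0: acc=0; fwd→0 fwd↓0
  step 1 · PE2,0: acc=0; fwd→0 fwd↓0
  step 2 · PE2,0: acc=61; fwd→4 fwd↓61
  step 3 · PE2,0: acc=45; fwd→4 fwd↓45
  step 4 · PE2,0: acc=51; fwd→3 fwd↓51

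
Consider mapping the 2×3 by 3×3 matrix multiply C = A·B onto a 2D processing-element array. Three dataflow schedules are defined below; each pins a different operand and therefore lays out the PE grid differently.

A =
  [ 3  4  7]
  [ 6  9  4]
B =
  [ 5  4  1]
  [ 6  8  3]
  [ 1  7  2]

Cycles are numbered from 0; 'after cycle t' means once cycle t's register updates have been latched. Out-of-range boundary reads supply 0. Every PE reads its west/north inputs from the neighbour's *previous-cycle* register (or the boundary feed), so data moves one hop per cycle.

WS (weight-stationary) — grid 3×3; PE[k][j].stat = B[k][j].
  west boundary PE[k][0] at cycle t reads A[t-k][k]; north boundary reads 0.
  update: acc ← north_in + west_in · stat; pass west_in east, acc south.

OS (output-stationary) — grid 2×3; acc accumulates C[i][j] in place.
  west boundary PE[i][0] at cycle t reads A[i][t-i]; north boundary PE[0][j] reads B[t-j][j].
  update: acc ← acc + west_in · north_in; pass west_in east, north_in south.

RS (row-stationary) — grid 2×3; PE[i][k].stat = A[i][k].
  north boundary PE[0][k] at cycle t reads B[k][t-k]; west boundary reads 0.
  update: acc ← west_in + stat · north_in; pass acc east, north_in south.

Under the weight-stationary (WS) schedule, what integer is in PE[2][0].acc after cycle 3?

PE[2][0].acc = 88

WS 3×3: PE[2][0] cycle-by-cycle (with neighbour feeds):
  c0 r1c0: 0 / 0 / 0
  c0 r2c0: 0 / 0 / 0
  c1 r1c0: 39 / 4 / 39
  c1 r2c0: 0 / 0 / 0
  c2 r1c0: 84 / 9 / 84
  c2 r2c0: 46 / 7 / 46
  c3 r1c0: 0 / 0 / 0
  c3 r2c0: 88 / 4 / 88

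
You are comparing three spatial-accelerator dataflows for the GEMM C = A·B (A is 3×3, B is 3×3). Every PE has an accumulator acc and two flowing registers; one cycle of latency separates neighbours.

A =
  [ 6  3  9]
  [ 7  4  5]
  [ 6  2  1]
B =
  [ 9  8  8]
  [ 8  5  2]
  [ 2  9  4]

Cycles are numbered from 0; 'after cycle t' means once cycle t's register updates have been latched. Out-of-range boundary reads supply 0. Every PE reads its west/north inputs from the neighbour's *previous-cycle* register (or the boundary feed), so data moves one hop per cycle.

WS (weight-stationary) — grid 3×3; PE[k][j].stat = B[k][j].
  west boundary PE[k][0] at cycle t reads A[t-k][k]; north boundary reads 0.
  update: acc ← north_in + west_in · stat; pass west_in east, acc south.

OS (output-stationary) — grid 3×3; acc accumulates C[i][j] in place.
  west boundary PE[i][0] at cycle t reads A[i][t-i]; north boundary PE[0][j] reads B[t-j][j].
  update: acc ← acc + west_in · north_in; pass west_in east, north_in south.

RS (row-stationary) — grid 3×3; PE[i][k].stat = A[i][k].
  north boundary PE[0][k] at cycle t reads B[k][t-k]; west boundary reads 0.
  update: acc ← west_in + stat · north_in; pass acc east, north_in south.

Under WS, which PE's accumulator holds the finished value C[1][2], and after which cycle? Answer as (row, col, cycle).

WS — PE[2][2] is where C[1][2] collects:
  @0  [2,2]  acc 0  |  →0  ↓0
  @1  [2,2]  acc 0  |  →0  ↓0
  @2  [2,2]  acc 0  |  →0  ↓0
  @3  [2,2]  acc 0  |  →0  ↓0
  @4  [2,2]  acc 90  |  →9  ↓90
  @5  [2,2]  acc 84  |  →5  ↓84

(row, col, cycle) = (2, 2, 5)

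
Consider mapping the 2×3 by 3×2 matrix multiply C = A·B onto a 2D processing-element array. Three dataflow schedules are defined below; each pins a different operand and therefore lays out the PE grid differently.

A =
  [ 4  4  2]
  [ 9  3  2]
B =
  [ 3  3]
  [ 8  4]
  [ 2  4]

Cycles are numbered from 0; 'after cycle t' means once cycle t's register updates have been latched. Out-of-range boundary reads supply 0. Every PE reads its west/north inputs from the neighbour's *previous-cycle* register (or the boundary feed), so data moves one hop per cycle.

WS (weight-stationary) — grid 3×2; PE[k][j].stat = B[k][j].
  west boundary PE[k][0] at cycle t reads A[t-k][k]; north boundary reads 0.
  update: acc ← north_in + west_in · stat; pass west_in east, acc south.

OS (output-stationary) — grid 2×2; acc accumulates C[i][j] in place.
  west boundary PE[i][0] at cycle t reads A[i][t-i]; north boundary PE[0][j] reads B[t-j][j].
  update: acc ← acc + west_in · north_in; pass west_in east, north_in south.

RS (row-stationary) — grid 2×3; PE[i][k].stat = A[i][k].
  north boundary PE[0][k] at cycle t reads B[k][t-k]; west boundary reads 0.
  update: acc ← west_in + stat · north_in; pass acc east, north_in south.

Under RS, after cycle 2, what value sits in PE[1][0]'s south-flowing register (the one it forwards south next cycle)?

register = 3

RS (2×3). Following PE[1][0] plus its west/north inputs:
  @0  [0,0]  acc 12  |  →12  ↓3
  @0  [1,0]  acc 0  |  →0  ↓0
  @1  [0,0]  acc 12  |  →12  ↓3
  @1  [1,0]  acc 27  |  →27  ↓3
  @2  [0,0]  acc 0  |  →0  ↓0
  @2  [1,0]  acc 27  |  →27  ↓3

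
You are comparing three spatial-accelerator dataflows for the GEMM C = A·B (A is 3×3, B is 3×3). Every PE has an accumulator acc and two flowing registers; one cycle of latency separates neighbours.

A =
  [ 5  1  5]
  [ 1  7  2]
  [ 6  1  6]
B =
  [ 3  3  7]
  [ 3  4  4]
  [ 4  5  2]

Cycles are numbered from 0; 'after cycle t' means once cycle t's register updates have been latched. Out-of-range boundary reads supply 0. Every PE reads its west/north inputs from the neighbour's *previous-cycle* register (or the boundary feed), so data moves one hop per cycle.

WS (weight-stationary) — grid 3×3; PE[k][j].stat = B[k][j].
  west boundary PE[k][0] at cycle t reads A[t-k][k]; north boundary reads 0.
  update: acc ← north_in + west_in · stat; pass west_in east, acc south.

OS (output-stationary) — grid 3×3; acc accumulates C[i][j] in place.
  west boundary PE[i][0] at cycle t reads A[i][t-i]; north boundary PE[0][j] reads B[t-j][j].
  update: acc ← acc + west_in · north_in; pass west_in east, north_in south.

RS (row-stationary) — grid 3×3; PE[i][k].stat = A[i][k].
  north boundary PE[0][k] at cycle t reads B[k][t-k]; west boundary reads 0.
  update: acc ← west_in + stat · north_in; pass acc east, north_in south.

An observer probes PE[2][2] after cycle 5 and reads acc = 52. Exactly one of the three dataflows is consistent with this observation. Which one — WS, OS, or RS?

Under WS (3×3), PE[2][2]:
  0: (2,2).acc=0  regs=<0,0>
  1: (2,2).acc=0  regs=<0,0>
  2: (2,2).acc=0  regs=<0,0>
  3: (2,2).acc=0  regs=<0,0>
  4: (2,2).acc=49  regs=<5,49>
  5: (2,2).acc=39  regs=<2,39>
Under OS (3×3), PE[2][2]:
  0: (2,2).acc=0  regs=<0,0>
  1: (2,2).acc=0  regs=<0,0>
  2: (2,2).acc=0  regs=<0,0>
  3: (2,2).acc=0  regs=<0,0>
  4: (2,2).acc=42  regs=<6,7>
  5: (2,2).acc=46  regs=<1,4>
Under RS (3×3), PE[2][2]:
  0: (2,2).acc=0  regs=<0,0>
  1: (2,2).acc=0  regs=<0,0>
  2: (2,2).acc=0  regs=<0,0>
  3: (2,2).acc=0  regs=<0,0>
  4: (2,2).acc=45  regs=<45,4>
  5: (2,2).acc=52  regs=<52,5>

dataflow = RS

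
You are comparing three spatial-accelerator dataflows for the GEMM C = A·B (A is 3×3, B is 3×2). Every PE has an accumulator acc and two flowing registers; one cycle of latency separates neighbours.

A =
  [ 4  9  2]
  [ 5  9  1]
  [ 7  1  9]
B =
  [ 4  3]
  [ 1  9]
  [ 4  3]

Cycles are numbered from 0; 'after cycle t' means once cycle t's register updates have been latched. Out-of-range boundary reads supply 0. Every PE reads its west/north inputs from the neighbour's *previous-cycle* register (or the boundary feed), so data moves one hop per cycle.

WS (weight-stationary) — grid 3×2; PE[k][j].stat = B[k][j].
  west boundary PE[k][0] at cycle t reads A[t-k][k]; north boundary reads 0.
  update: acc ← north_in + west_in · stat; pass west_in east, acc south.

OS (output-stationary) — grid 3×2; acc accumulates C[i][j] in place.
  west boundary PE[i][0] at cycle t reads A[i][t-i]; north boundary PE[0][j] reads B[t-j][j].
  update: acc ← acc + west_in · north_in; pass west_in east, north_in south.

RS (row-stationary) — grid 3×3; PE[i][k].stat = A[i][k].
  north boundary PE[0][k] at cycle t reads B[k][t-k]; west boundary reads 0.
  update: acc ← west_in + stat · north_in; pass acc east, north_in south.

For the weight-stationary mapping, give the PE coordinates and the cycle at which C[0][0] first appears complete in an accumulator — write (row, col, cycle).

WS: C[0][0] accumulates in PE[2][0]:
  after 0 — PE[2][0] acc=0, pass-E 0, pass-S 0
  after 1 — PE[2][0] acc=0, pass-E 0, pass-S 0
  after 2 — PE[2][0] acc=33, pass-E 2, pass-S 33

(row, col, cycle) = (2, 0, 2)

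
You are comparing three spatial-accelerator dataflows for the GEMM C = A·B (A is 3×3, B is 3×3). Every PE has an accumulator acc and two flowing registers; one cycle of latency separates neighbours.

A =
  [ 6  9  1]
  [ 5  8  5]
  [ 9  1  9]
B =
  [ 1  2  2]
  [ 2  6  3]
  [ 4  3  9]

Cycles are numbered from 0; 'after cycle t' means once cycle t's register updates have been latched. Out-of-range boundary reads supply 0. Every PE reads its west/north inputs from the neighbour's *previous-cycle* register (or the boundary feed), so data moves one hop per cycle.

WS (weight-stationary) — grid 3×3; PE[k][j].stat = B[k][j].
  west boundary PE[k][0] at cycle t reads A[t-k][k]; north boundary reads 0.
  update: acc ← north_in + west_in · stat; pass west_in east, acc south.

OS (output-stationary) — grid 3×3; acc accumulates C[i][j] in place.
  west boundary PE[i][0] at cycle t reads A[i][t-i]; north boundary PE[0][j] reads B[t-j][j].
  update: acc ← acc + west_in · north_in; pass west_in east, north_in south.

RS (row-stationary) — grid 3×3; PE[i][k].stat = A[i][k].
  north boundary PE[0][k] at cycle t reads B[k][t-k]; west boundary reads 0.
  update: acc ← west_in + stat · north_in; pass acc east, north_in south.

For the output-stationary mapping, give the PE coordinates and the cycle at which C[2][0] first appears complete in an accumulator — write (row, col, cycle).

(row, col, cycle) = (2, 0, 4)

OS — PE[2][0] is where C[2][0] collects:
  after 0 — PE[2][0] acc=0, pass-E 0, pass-S 0
  after 1 — PE[2][0] acc=0, pass-E 0, pass-S 0
  after 2 — PE[2][0] acc=9, pass-E 9, pass-S 1
  after 3 — PE[2][0] acc=11, pass-E 1, pass-S 2
  after 4 — PE[2][0] acc=47, pass-E 9, pass-S 4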